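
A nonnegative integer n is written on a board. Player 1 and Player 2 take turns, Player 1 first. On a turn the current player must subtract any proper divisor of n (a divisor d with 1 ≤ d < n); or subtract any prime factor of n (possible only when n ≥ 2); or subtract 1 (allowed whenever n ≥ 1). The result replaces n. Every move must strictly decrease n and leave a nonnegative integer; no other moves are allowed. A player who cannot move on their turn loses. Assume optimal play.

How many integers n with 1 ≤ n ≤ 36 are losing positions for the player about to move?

7

Label each position W (a win for the player to move) or L (a loss). A position with no legal move is L; any other position is W exactly when some move reaches an L, and L when every move reaches a W.
n=0: no move → L
n=1: →0(L), so W
n=2: →0(L), so W
n=3: →0(L), so W
n=4: →2(W), 3(W) — all W, so L
n=5: →0(L), so W
n=6: →4(L), so W
n=7: →0(L), so W
n=8: →4(L), so W
n=9: →6(W), 8(W) — all W, so L
n=10: →9(L), so W
n=11: →0(L), so W
n=12: →9(L), so W
n=13: →0(L), so W
n=14: →7(W), 12(W), 13(W) — all W, so L
n=15: →14(L), so W
n=16: →14(L), so W
n=17: →0(L), so W
n=18: →9(L), so W
n=19: →0(L), so W
n=20: →10(W), 15(W), 16(W), 18(W), 19(W) — all W, so L
n=21: →14(L), so W
n=22: →20(L), so W
n=23: →0(L), so W
n=24: →20(L), so W
n=25: →20(L), so W
n=26: →13(W), 24(W), 25(W) — all W, so L
n=27: →26(L), so W
n=28: →14(L), so W
n=29: →0(L), so W
n=30: →20(L), so W
n=31: →0(L), so W
n=32: →16(W), 24(W), 28(W), 30(W), 31(W) — all W, so L
n=33: →32(L), so W
n=34: →32(L), so W
n=35: →28(W), 30(W), 34(W) — all W, so L
n=36: →32(L), so W
L entries with 1 ≤ n ≤ 36 (n=0 is outside the asked range and is not counted): n = 4, 9, 14, 20, 26, 32, 35; that makes 7.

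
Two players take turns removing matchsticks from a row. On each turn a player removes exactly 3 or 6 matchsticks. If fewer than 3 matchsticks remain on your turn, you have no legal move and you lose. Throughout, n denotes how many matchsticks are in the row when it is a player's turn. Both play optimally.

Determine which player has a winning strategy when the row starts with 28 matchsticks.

The second player wins.

Use the standard recursion: the mover loses at a terminal position; elsewhere, the mover wins exactly when some move hands the opponent an L position.
n=0: no move → L
n=1: no move → L
n=2: no move → L
n=3: can move to 0, which is L ⇒ W
n=4: can move to 1, which is L ⇒ W
n=5: can move to 2, which is L ⇒ W
n=6: can move to 0, which is L ⇒ W
n=7: can move to 1, which is L ⇒ W
n=8: can move to 2, which is L ⇒ W
n=9: moves to 6(W), 3(W); every one is W ⇒ L
n=10: moves to 7(W), 4(W); every one is W ⇒ L
n=11: moves to 8(W), 5(W); every one is W ⇒ L
n=12: can move to 9, which is L ⇒ W
n=13: can move to 10, which is L ⇒ W
n=14: can move to 11, which is L ⇒ W
n=15: can move to 9, which is L ⇒ W
n=16: can move to 10, which is L ⇒ W
n=17: can move to 11, which is L ⇒ W
n=18: moves to 15(W), 12(W); every one is W ⇒ L
n=19: moves to 16(W), 13(W); every one is W ⇒ L
n=20: moves to 17(W), 14(W); every one is W ⇒ L
n=21: can move to 18, which is L ⇒ W
n=22: can move to 19, which is L ⇒ W
n=23: can move to 20, which is L ⇒ W
n=24: can move to 18, which is L ⇒ W
n=25: can move to 19, which is L ⇒ W
n=26: can move to 20, which is L ⇒ W
n=27: moves to 24(W), 21(W); every one is W ⇒ L
n=28: moves to 25(W), 22(W); every one is W ⇒ L
Every move from 28 reaches a W position, so the mover loses.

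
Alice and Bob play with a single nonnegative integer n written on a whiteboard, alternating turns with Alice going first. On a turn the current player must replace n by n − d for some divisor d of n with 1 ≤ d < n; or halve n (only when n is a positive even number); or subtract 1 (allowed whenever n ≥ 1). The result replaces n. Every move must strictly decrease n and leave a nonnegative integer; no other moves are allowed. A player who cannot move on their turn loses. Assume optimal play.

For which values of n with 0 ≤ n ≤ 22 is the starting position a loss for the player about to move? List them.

0, 2, 5, 7, 9, 11, 13, 15, 17, 19, 21

Use the standard recursion: the mover loses at a terminal position; elsewhere, the mover wins exactly when some move hands the opponent an L position.
n=0: no move → L
n=1: →0(L), so W
n=2: →1(W) only, which is W, so L
n=3: →2(L), so W
n=4: →2(L), so W
n=5: →4(W) only, which is W, so L
n=6: →5(L), so W
n=7: →6(W) only, which is W, so L
n=8: →7(L), so W
n=9: →6(W), 8(W) — all W, so L
n=10: →5(L), so W
n=11: →10(W) only, which is W, so L
n=12: →9(L), so W
n=13: →12(W) only, which is W, so L
n=14: →7(L), so W
n=15: →10(W), 12(W), 14(W) — all W, so L
n=16: →15(L), so W
n=17: →16(W) only, which is W, so L
n=18: →9(L), so W
n=19: →18(W) only, which is W, so L
n=20: →15(L), so W
n=21: →14(W), 18(W), 20(W) — all W, so L
n=22: →11(L), so W
Reading off the rows marked L gives the requested list; there are 11 such values of n.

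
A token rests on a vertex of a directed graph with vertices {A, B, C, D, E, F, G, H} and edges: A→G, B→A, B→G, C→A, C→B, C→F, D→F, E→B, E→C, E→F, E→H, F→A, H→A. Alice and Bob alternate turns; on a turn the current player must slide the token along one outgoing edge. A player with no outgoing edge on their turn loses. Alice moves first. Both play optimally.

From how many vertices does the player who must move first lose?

3

Work bottom-up. With no move the player to move loses. Otherwise the position is W if at least one move leads to an L position for the opponent, and L if every move leads to a W.
Every edge goes from a vertex to one that appears earlier in the order G, A, B, F, C, H, E, D, so processing vertices in that order labels each vertex after all of its successors.
G: no outgoing edge → L
A: reaches L-position G → W
B: reaches L-position G → W
F: only reaches A(W), which is W → L
C: reaches L-position F → W
H: only reaches A(W), which is W → L
E: reaches L-position H → W
D: reaches L-position F → W
The L vertices are F, G, H; that is 3 in all.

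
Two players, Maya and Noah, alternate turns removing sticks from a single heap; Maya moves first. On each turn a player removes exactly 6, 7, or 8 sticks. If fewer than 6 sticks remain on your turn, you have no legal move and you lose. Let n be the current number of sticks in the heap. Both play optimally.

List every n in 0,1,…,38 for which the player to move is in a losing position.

0, 1, 2, 3, 4, 5, 14, 15, 16, 17, 18, 19, 28, 29, 30, 31, 32, 33

Positions with no move are L. A position that does have a move is losing for the player to move precisely when every available move leads to a winning position for the opponent. Fill in the labels:
n=0: no move → L
n=1: no move → L
n=2: no move → L
n=3: no move → L
n=4: no move → L
n=5: no move → L
n=6: reaches L-position 0 → W
n=7: reaches L-position 1 → W
n=8: reaches L-position 2 → W
n=9: reaches L-position 3 → W
n=10: reaches L-position 4 → W
n=11: reaches L-position 5 → W
n=12: reaches L-position 5 → W
n=13: reaches L-position 5 → W
n=14: only reaches 8(W), 7(W), 6(W), all W → L
n=15: only reaches 9(W), 8(W), 7(W), all W → L
n=16: only reaches 10(W), 9(W), 8(W), all W → L
n=17: only reaches 11(W), 10(W), 9(W), all W → L
n=18: only reaches 12(W), 11(W), 10(W), all W → L
n=19: only reaches 13(W), 12(W), 11(W), all W → L
n=20: reaches L-position 14 → W
n=21: reaches L-position 15 → W
n=22: reaches L-position 16 → W
n=23: reaches L-position 17 → W
n=24: reaches L-position 18 → W
n=25: reaches L-position 19 → W
n=26: reaches L-position 19 → W
n=27: reaches L-position 19 → W
n=28: only reaches 22(W), 21(W), 20(W), all W → L
n=29: only reaches 23(W), 22(W), 21(W), all W → L
n=30: only reaches 24(W), 23(W), 22(W), all W → L
n=31: only reaches 25(W), 24(W), 23(W), all W → L
n=32: only reaches 26(W), 25(W), 24(W), all W → L
n=33: only reaches 27(W), 26(W), 25(W), all W → L
n=34: reaches L-position 28 → W
n=35: reaches L-position 29 → W
n=36: reaches L-position 30 → W
n=37: reaches L-position 31 → W
n=38: reaches L-position 32 → W
Reading off the rows marked L gives the requested list; there are 18 such values of n.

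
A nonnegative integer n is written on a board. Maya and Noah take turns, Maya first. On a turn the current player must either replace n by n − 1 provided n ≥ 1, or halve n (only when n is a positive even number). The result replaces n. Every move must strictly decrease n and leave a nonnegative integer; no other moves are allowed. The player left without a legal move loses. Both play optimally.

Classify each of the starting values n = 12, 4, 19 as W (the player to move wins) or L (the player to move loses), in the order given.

12: W, 4: W, 19: L

Work bottom-up. With no move the player to move loses. Otherwise the position is W if at least one move leads to an L position for the opponent, and L if every move leads to a W.
n=0: no move → L
n=1: W (go to 0, an L position)
n=2: L (sole option 1(W) is W)
n=3: W (go to 2, an L position)
n=4: W (go to 2, an L position)
n=5: L (sole option 4(W) is W)
n=6: W (go to 5, an L position)
n=7: L (sole option 6(W) is W)
n=8: W (go to 7, an L position)
n=9: L (sole option 8(W) is W)
n=10: W (go to 5, an L position)
n=11: L (sole option 10(W) is W)
n=12: W (go to 11, an L position)
n=13: L (sole option 12(W) is W)
n=14: W (go to 7, an L position)
n=15: L (sole option 14(W) is W)
n=16: W (go to 15, an L position)
n=17: L (sole option 16(W) is W)
n=18: W (go to 9, an L position)
n=19: L (sole option 18(W) is W)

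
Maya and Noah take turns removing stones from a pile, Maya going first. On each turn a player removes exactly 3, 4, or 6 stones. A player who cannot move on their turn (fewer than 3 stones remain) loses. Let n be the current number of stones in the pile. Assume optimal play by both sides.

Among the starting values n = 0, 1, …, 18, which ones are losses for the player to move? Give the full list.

Compute win/loss labels from the base case upward. A position with no move is L. Any other position is W if it can reach an L in one move, else L.
n=0: no move → L
n=1: no move → L
n=2: no move → L
n=3: reaches L-position 0 → W
n=4: reaches L-position 1 → W
n=5: reaches L-position 2 → W
n=6: reaches L-position 2 → W
n=7: reaches L-position 1 → W
n=8: reaches L-position 2 → W
n=9: only reaches 6(W), 5(W), 3(W), all W → L
n=10: only reaches 7(W), 6(W), 4(W), all W → L
n=11: only reaches 8(W), 7(W), 5(W), all W → L
n=12: reaches L-position 9 → W
n=13: reaches L-position 10 → W
n=14: reaches L-position 11 → W
n=15: reaches L-position 11 → W
n=16: reaches L-position 10 → W
n=17: reaches L-position 11 → W
n=18: only reaches 15(W), 14(W), 12(W), all W → L
Reading off the rows marked L gives the requested list; there are 7 such values of n.

0, 1, 2, 9, 10, 11, 18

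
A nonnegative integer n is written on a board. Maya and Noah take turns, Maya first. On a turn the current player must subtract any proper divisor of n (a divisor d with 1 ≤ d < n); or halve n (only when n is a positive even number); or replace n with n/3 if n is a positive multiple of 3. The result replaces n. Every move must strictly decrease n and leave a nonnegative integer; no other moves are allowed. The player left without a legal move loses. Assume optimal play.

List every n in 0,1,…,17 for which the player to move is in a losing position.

0, 1, 4, 7, 9, 11, 13, 15, 17

Use the standard recursion: the mover loses at a terminal position; elsewhere, the mover wins exactly when some move hands the opponent an L position.
n=0: no move → L
n=1: no move → L
n=2: can move to 1, which is L ⇒ W
n=3: can move to 1, which is L ⇒ W
n=4: moves to 2(W), 3(W); every one is W ⇒ L
n=5: can move to 4, which is L ⇒ W
n=6: can move to 4, which is L ⇒ W
n=7: the only move is to 6(W), a W ⇒ L
n=8: can move to 4, which is L ⇒ W
n=9: moves to 3(W), 6(W), 8(W); every one is W ⇒ L
n=10: can move to 9, which is L ⇒ W
n=11: the only move is to 10(W), a W ⇒ L
n=12: can move to 4, which is L ⇒ W
n=13: the only move is to 12(W), a W ⇒ L
n=14: can move to 7, which is L ⇒ W
n=15: moves to 5(W), 10(W), 12(W), 14(W); every one is W ⇒ L
n=16: can move to 15, which is L ⇒ W
n=17: the only move is to 16(W), a W ⇒ L
The losing starting values of n are exactly the entries labelled L in this table (9 of them).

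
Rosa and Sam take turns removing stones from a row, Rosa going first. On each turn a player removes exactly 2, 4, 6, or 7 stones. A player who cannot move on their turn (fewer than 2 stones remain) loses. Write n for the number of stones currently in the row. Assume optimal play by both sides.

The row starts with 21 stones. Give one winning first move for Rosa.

Work bottom-up. With no move the player to move loses. Otherwise the position is W if at least one move leads to an L position for the opponent, and L if every move leads to a W.
n=0: no move → L
n=1: no move → L
n=2: →0(L), so W
n=3: →1(L), so W
n=4: →0(L), so W
n=5: →1(L), so W
n=6: →0(L), so W
n=7: →1(L), so W
n=8: →1(L), so W
n=9: →7(W), 5(W), 3(W), 2(W) — all W, so L
n=10: →8(W), 6(W), 4(W), 3(W) — all W, so L
n=11: →9(L), so W
n=12: →10(L), so W
n=13: →9(L), so W
n=14: →10(L), so W
n=15: →9(L), so W
n=16: →10(L), so W
n=17: →10(L), so W
n=18: →16(W), 14(W), 12(W), 11(W) — all W, so L
n=19: →17(W), 15(W), 13(W), 12(W) — all W, so L
n=20: →18(L), so W
n=21: →19(L), so W
From 21, the L positions reachable in one move are: 19.

Remove 2, leaving 19.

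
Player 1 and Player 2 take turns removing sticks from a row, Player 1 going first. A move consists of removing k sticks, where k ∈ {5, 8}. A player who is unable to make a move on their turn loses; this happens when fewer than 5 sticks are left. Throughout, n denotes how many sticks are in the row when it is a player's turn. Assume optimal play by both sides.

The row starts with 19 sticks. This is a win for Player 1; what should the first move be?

Remove 5, leaving 14.

Positions with no move are L. A position that does have a move is losing for the player to move precisely when every available move leads to a winning position for the opponent. Fill in the labels:
n=0: no move → L
n=1: no move → L
n=2: no move → L
n=3: no move → L
n=4: no move → L
n=5: can move to 0, which is L ⇒ W
n=6: can move to 1, which is L ⇒ W
n=7: can move to 2, which is L ⇒ W
n=8: can move to 3, which is L ⇒ W
n=9: can move to 4, which is L ⇒ W
n=10: can move to 2, which is L ⇒ W
n=11: can move to 3, which is L ⇒ W
n=12: can move to 4, which is L ⇒ W
n=13: moves to 8(W), 5(W); every one is W ⇒ L
n=14: moves to 9(W), 6(W); every one is W ⇒ L
n=15: moves to 10(W), 7(W); every one is W ⇒ L
n=16: moves to 11(W), 8(W); every one is W ⇒ L
n=17: moves to 12(W), 9(W); every one is W ⇒ L
n=18: can move to 13, which is L ⇒ W
n=19: can move to 14, which is L ⇒ W
From 19, the L positions reachable in one move are: 14.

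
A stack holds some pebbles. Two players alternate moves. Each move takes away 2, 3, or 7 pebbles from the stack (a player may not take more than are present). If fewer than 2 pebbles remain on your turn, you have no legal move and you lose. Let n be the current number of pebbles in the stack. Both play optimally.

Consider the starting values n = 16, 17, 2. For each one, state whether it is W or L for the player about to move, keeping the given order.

Build the W/L table. Terminal = L. A non-terminal position is W if it has a move to some L; otherwise it is L.
n=0: no move → L
n=1: no move → L
n=2: can move to 0, which is L ⇒ W
n=3: can move to 1, which is L ⇒ W
n=4: can move to 1, which is L ⇒ W
n=5: moves to 3(W), 2(W); every one is W ⇒ L
n=6: moves to 4(W), 3(W); every one is W ⇒ L
n=7: can move to 5, which is L ⇒ W
n=8: can move to 6, which is L ⇒ W
n=9: can move to 6, which is L ⇒ W
n=10: moves to 8(W), 7(W), 3(W); every one is W ⇒ L
n=11: moves to 9(W), 8(W), 4(W); every one is W ⇒ L
n=12: can move to 10, which is L ⇒ W
n=13: can move to 11, which is L ⇒ W
n=14: can move to 11, which is L ⇒ W
n=15: moves to 13(W), 12(W), 8(W); every one is W ⇒ L
n=16: moves to 14(W), 13(W), 9(W); every one is W ⇒ L
n=17: can move to 15, which is L ⇒ W

16: L, 17: W, 2: W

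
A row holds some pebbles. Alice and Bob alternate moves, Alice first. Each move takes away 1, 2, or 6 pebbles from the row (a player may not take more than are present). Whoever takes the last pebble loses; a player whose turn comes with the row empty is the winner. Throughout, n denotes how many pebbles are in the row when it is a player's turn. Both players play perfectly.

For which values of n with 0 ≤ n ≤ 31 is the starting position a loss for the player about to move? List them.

Use the standard recursion: the mover wins at a terminal position; elsewhere, the mover wins exactly when some move hands the opponent an L position.
n=0: no move; the opponent has just taken the last pebble and therefore loses → W
n=1: L (sole option 0(W) is W)
n=2: W (go to 1, an L position)
n=3: W (go to 1, an L position)
n=4: L (options 3(W), 2(W) are all W)
n=5: W (go to 4, an L position)
n=6: W (go to 4, an L position)
n=7: W (go to 1, an L position)
n=8: L (options 7(W), 6(W), 2(W) are all W)
n=9: W (go to 8, an L position)
n=10: W (go to 8, an L position)
n=11: L (options 10(W), 9(W), 5(W) are all W)
n=12: W (go to 11, an L position)
n=13: W (go to 11, an L position)
n=14: W (go to 8, an L position)
n=15: L (options 14(W), 13(W), 9(W) are all W)
n=16: W (go to 15, an L position)
n=17: W (go to 15, an L position)
n=18: L (options 17(W), 16(W), 12(W) are all W)
n=19: W (go to 18, an L position)
n=20: W (go to 18, an L position)
n=21: W (go to 15, an L position)
n=22: L (options 21(W), 20(W), 16(W) are all W)
n=23: W (go to 22, an L position)
n=24: W (go to 22, an L position)
n=25: L (options 24(W), 23(W), 19(W) are all W)
n=26: W (go to 25, an L position)
n=27: W (go to 25, an L position)
n=28: W (go to 22, an L position)
n=29: L (options 28(W), 27(W), 23(W) are all W)
n=30: W (go to 29, an L position)
n=31: W (go to 29, an L position)
Reading off the rows marked L gives the requested list; there are 9 such values of n.

1, 4, 8, 11, 15, 18, 22, 25, 29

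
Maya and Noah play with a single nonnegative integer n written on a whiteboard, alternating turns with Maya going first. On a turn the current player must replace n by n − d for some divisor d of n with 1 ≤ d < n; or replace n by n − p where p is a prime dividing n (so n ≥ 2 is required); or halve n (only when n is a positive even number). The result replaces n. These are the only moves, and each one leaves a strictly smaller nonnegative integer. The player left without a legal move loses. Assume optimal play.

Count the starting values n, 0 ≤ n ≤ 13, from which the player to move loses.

Compute win/loss labels from the base case upward. A position with no move is L. Any other position is W if it can reach an L in one move, else L.
n=0: no move → L
n=1: no move → L
n=2: reaches L-position 0 → W
n=3: reaches L-position 0 → W
n=4: only reaches 2(W), 3(W), all W → L
n=5: reaches L-position 0 → W
n=6: reaches L-position 4 → W
n=7: reaches L-position 0 → W
n=8: reaches L-position 4 → W
n=9: only reaches 6(W), 8(W), all W → L
n=10: reaches L-position 9 → W
n=11: reaches L-position 0 → W
n=12: reaches L-position 9 → W
n=13: reaches L-position 0 → W
L entries with 0 ≤ n ≤ 13: n = 0, 1, 4, 9; that makes 4.

4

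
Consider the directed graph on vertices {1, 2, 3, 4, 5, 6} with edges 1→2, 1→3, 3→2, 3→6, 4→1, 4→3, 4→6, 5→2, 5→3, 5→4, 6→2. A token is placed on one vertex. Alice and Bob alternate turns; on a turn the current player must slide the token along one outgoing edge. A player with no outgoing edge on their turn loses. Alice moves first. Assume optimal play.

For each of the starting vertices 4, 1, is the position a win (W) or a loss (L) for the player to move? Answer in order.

Classify positions by backward induction: terminal positions (no move available) are L. From any other position, the mover wins iff some move reaches an L.
Every edge goes from a vertex to one that appears earlier in the order 2, 6, 3, 1, 4, 5, so processing vertices in that order labels each vertex after all of its successors.
2: no outgoing edge → L
6: reaches L-position 2 → W
3: reaches L-position 2 → W
1: reaches L-position 2 → W
4: only reaches 1(W), 3(W), 6(W), all W → L
5: reaches L-position 4 → W

4: L, 1: W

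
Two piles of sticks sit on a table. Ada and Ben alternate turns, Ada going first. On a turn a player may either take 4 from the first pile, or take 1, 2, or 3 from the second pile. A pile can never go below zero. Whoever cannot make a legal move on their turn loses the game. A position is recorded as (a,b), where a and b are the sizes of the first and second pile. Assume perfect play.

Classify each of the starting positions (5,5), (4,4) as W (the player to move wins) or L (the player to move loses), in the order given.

(5,5): L, (4,4): W

Classify positions by backward induction: terminal positions (no move available) are L. From any other position, the mover wins iff some move reaches an L.
No move ever increases a pile, so every position that can arise here has a ≤ 5 and b ≤ 5; it is enough to label the cells with 0 ≤ a ≤ 5 and 0 ≤ b ≤ 5.
Every move lowers a or b (never raises either), so fill the grid row by row in increasing a, and left to right within a row: each cell's successors are then already labelled.
      b=0  b=1  b=2  b=3  b=4  b=5
a=0:    L    W    W    W    L    W
a=1:    L    W    W    W    L    W
a=2:    L    W    W    W    L    W
a=3:    L    W    W    W    L    W
a=4:    W    L    W    W    W    L
a=5:    W    L    W    W    W    L
Cells with no legal move (terminal, hence L): (0,0), (1,0), (2,0), (3,0).
The remaining L cells, each justified by listing all of its moves:
(0,4): L (options (0,3)(W), (0,2)(W), (0,1)(W) are all W)
(1,4): L (options (1,3)(W), (1,2)(W), (1,1)(W) are all W)
(2,4): L (options (2,3)(W), (2,2)(W), (2,1)(W) are all W)
(3,4): L (options (3,3)(W), (3,2)(W), (3,1)(W) are all W)
(4,1): L (options (0,1)(W), (4,0)(W) are all W)
(4,5): L (options (0,5)(W), (4,4)(W), (4,3)(W), (4,2)(W) are all W)
(5,1): L (options (1,1)(W), (5,0)(W) are all W)
(5,5): L (options (1,5)(W), (5,4)(W), (5,3)(W), (5,2)(W) are all W)
Every other cell has at least one move into one of the L cells above, so it is W.
(5,5): one of the L cells justified above, so L
(4,4): the move to (0,4) reaches an L cell, so W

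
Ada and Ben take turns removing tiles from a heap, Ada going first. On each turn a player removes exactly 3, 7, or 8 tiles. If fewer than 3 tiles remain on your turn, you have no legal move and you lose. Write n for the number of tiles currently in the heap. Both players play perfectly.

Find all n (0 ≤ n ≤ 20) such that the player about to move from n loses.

Compute win/loss labels from the base case upward. A position with no move is L. Any other position is W if it can reach an L in one move, else L.
n=0: no move → L
n=1: no move → L
n=2: no move → L
n=3: can move to 0, which is L ⇒ W
n=4: can move to 1, which is L ⇒ W
n=5: can move to 2, which is L ⇒ W
n=6: the only move is to 3(W), a W ⇒ L
n=7: can move to 0, which is L ⇒ W
n=8: can move to 1, which is L ⇒ W
n=9: can move to 6, which is L ⇒ W
n=10: can move to 2, which is L ⇒ W
n=11: moves to 8(W), 4(W), 3(W); every one is W ⇒ L
n=12: moves to 9(W), 5(W), 4(W); every one is W ⇒ L
n=13: can move to 6, which is L ⇒ W
n=14: can move to 11, which is L ⇒ W
n=15: can move to 12, which is L ⇒ W
n=16: moves to 13(W), 9(W), 8(W); every one is W ⇒ L
n=17: moves to 14(W), 10(W), 9(W); every one is W ⇒ L
n=18: can move to 11, which is L ⇒ W
n=19: can move to 16, which is L ⇒ W
n=20: can move to 17, which is L ⇒ W
The losing starting values of n are exactly the entries labelled L in this table (8 of them).

0, 1, 2, 6, 11, 12, 16, 17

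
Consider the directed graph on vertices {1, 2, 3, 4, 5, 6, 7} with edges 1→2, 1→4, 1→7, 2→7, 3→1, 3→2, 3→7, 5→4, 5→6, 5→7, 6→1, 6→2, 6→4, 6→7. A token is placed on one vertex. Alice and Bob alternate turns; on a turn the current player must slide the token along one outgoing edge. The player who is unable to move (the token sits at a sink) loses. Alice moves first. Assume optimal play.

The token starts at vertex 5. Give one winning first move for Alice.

Use the standard recursion: the mover loses at a terminal position; elsewhere, the mover wins exactly when some move hands the opponent an L position.
Every edge goes from a vertex to one that appears earlier in the order 7, 4, 2, 1, 3, 6, 5, so processing vertices in that order labels each vertex after all of its successors.
7: no outgoing edge → L
4: no outgoing edge → L
2: reaches L-position 7 → W
1: reaches L-position 4 → W
3: reaches L-position 7 → W
6: reaches L-position 4 → W
5: reaches L-position 4 → W
From 5, the L positions reachable in one move are: 4, 7. Any move reaching one of these is winning.

Move to 4.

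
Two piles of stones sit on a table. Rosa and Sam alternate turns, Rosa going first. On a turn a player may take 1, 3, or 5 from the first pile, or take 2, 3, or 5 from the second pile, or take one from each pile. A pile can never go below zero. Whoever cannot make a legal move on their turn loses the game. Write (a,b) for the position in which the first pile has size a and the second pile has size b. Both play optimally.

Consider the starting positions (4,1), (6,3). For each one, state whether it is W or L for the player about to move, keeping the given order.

(4,1): L, (6,3): W

Use the standard recursion: the mover loses at a terminal position; elsewhere, the mover wins exactly when some move hands the opponent an L position.
No move ever increases a pile, so every position that can arise here has a ≤ 6 and b ≤ 3; it is enough to label the cells with 0 ≤ a ≤ 6 and 0 ≤ b ≤ 3.
Every move lowers a or b (never raises either), so fill the grid row by row in increasing a, and left to right within a row: each cell's successors are then already labelled.
      b=0  b=1  b=2  b=3
a=0:    L    L    W    W
a=1:    W    W    W    L
a=2:    L    L    W    W
a=3:    W    W    W    L
a=4:    L    L    W    W
a=5:    W    W    W    L
a=6:    L    L    W    W
Cells with no legal move (terminal, hence L): (0,0), (0,1).
The remaining L cells, each justified by listing all of its moves:
(1,3): only reaches (0,3)(W), (1,1)(W), (1,0)(W), (0,2)(W), all W → L
(2,0): only reaches (1,0)(W), which is W → L
(2,1): only reaches (1,1)(W), (1,0)(W), all W → L
(3,3): only reaches (2,3)(W), (0,3)(W), (3,1)(W), (3,0)(W), (2,2)(W), all W → L
(4,0): only reaches (3,0)(W), (1,0)(W), all W → L
(4,1): only reaches (3,1)(W), (1,1)(W), (3,0)(W), all W → L
(5,3): only reaches (4,3)(W), (2,3)(W), (0,3)(W), (5,1)(W), (5,0)(W), (4,2)(W), all W → L
(6,0): only reaches (5,0)(W), (3,0)(W), (1,0)(W), all W → L
(6,1): only reaches (5,1)(W), (3,1)(W), (1,1)(W), (5,0)(W), all W → L
Every other cell has at least one move into one of the L cells above, so it is W.
(4,1): one of the L cells justified above, so L
(6,3): the move to (5,3) reaches an L cell, so W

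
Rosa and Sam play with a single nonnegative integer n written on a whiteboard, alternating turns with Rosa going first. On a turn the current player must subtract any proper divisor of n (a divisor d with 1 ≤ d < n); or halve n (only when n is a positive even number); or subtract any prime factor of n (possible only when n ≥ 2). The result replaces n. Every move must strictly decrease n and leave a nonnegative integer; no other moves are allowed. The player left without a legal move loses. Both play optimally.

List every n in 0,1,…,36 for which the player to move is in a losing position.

Compute win/loss labels from the base case upward. A position with no move is L. Any other position is W if it can reach an L in one move, else L.
n=0: no move → L
n=1: no move → L
n=2: W (go to 0, an L position)
n=3: W (go to 0, an L position)
n=4: L (options 2(W), 3(W) are all W)
n=5: W (go to 0, an L position)
n=6: W (go to 4, an L position)
n=7: W (go to 0, an L position)
n=8: W (go to 4, an L position)
n=9: L (options 6(W), 8(W) are all W)
n=10: W (go to 9, an L position)
n=11: W (go to 0, an L position)
n=12: W (go to 9, an L position)
n=13: W (go to 0, an L position)
n=14: L (options 7(W), 12(W), 13(W) are all W)
n=15: W (go to 14, an L position)
n=16: W (go to 14, an L position)
n=17: W (go to 0, an L position)
n=18: W (go to 9, an L position)
n=19: W (go to 0, an L position)
n=20: L (options 10(W), 15(W), 16(W), 18(W), 19(W) are all W)
n=21: W (go to 14, an L position)
n=22: W (go to 20, an L position)
n=23: W (go to 0, an L position)
n=24: W (go to 20, an L position)
n=25: W (go to 20, an L position)
n=26: L (options 13(W), 24(W), 25(W) are all W)
n=27: W (go to 26, an L position)
n=28: W (go to 14, an L position)
n=29: W (go to 0, an L position)
n=30: W (go to 20, an L position)
n=31: W (go to 0, an L position)
n=32: L (options 16(W), 24(W), 28(W), 30(W), 31(W) are all W)
n=33: W (go to 32, an L position)
n=34: W (go to 32, an L position)
n=35: L (options 28(W), 30(W), 34(W) are all W)
n=36: W (go to 32, an L position)
Reading off the rows marked L gives the requested list; there are 9 such values of n.

0, 1, 4, 9, 14, 20, 26, 32, 35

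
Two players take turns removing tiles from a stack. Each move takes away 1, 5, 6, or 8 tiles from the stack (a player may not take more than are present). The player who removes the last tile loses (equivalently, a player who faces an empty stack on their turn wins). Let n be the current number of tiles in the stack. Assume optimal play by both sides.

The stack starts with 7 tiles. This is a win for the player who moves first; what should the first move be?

Classify positions by backward induction: terminal positions (no move available) are W. From any other position, the mover wins iff some move reaches an L.
n=0: no move; the opponent has just taken the last tile and therefore loses → W
n=1: only reaches 0(W), which is W → L
n=2: reaches L-position 1 → W
n=3: only reaches 2(W), which is W → L
n=4: reaches L-position 3 → W
n=5: only reaches 4(W), 0(W), all W → L
n=6: reaches L-position 5 → W
n=7: reaches L-position 1 → W
From 7, the L positions reachable in one move are: 1.

Remove 6, leaving 1.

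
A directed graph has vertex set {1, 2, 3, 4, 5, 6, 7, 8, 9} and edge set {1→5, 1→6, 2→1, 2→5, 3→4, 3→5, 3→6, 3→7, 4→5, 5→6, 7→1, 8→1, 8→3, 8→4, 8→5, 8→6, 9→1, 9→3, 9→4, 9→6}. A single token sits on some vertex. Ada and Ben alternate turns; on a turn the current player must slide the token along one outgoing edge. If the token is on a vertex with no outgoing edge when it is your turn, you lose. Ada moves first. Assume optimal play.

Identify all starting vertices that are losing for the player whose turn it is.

2, 4, 6, 7

Label each position W (a win for the player to move) or L (a loss). A position with no legal move is L; any other position is W exactly when some move reaches an L, and L when every move reaches a W.
Every edge goes from a vertex to one that appears earlier in the order 6, 5, 1, 7, 4, 3, 9, 2, 8, so processing vertices in that order labels each vertex after all of its successors.
6: no outgoing edge → L
5: →6(L), so W
1: →6(L), so W
7: →1(W) only, which is W, so L
4: →5(W) only, which is W, so L
3: →4(L), so W
9: →4(L), so W
2: →1(W), 5(W) — all W, so L
8: →4(L), so W
Reading off the rows marked L gives the requested list; there are 4 such vertices.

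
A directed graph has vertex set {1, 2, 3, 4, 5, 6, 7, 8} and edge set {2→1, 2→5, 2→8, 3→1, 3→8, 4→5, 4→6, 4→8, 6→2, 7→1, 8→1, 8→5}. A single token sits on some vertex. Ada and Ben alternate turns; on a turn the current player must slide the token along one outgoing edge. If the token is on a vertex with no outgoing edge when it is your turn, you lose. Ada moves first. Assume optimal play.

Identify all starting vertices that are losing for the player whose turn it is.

1, 5, 6

Compute win/loss labels from the base case upward. A position with no move is L. Any other position is W if it can reach an L in one move, else L.
Every edge goes from a vertex to one that appears earlier in the order 5, 1, 8, 2, 6, 3, 4, 7, so processing vertices in that order labels each vertex after all of its successors.
5: no outgoing edge → L
1: no outgoing edge → L
8: →1(L), so W
2: →1(L), so W
6: →2(W) only, which is W, so L
3: →1(L), so W
4: →6(L), so W
7: →1(L), so W
The losing starting vertices are exactly the entries labelled L in this table (3 of them).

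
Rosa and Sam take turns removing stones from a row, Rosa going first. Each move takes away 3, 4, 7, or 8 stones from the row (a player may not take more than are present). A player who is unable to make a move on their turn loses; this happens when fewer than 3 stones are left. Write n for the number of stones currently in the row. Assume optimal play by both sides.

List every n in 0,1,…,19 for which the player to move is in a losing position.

0, 1, 2, 11, 12, 13

Label each position W (a win for the player to move) or L (a loss). A position with no legal move is L; any other position is W exactly when some move reaches an L, and L when every move reaches a W.
n=0: no move → L
n=1: no move → L
n=2: no move → L
n=3: →0(L), so W
n=4: →1(L), so W
n=5: →2(L), so W
n=6: →2(L), so W
n=7: →0(L), so W
n=8: →1(L), so W
n=9: →2(L), so W
n=10: →2(L), so W
n=11: →8(W), 7(W), 4(W), 3(W) — all W, so L
n=12: →9(W), 8(W), 5(W), 4(W) — all W, so L
n=13: →10(W), 9(W), 6(W), 5(W) — all W, so L
n=14: →11(L), so W
n=15: →12(L), so W
n=16: →13(L), so W
n=17: →13(L), so W
n=18: →11(L), so W
n=19: →12(L), so W
Reading off the rows marked L gives the requested list; there are 6 such values of n.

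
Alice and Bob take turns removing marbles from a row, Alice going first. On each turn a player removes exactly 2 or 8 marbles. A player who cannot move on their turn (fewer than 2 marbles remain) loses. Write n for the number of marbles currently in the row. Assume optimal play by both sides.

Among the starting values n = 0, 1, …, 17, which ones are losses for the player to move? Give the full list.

0, 1, 4, 5, 10, 11, 14, 15

Build the W/L table. Terminal = L. A non-terminal position is W if it has a move to some L; otherwise it is L.
n=0: no move → L
n=1: no move → L
n=2: can move to 0, which is L ⇒ W
n=3: can move to 1, which is L ⇒ W
n=4: the only move is to 2(W), a W ⇒ L
n=5: the only move is to 3(W), a W ⇒ L
n=6: can move to 4, which is L ⇒ W
n=7: can move to 5, which is L ⇒ W
n=8: can move to 0, which is L ⇒ W
n=9: can move to 1, which is L ⇒ W
n=10: moves to 8(W), 2(W); every one is W ⇒ L
n=11: moves to 9(W), 3(W); every one is W ⇒ L
n=12: can move to 10, which is L ⇒ W
n=13: can move to 11, which is L ⇒ W
n=14: moves to 12(W), 6(W); every one is W ⇒ L
n=15: moves to 13(W), 7(W); every one is W ⇒ L
n=16: can move to 14, which is L ⇒ W
n=17: can move to 15, which is L ⇒ W
The losing starting values of n are exactly the entries labelled L in this table (8 of them).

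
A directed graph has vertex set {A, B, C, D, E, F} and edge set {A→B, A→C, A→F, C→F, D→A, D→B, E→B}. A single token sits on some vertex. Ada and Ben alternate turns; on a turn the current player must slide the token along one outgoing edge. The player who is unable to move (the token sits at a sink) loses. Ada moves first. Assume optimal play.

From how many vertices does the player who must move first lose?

Use the standard recursion: the mover loses at a terminal position; elsewhere, the mover wins exactly when some move hands the opponent an L position.
Every edge goes from a vertex to one that appears earlier in the order B, F, C, A, D, E, so processing vertices in that order labels each vertex after all of its successors.
B: no outgoing edge → L
F: no outgoing edge → L
C: →F(L), so W
A: →F(L), so W
D: →B(L), so W
E: →B(L), so W
The L vertices are B, F; that is 2 in all.

2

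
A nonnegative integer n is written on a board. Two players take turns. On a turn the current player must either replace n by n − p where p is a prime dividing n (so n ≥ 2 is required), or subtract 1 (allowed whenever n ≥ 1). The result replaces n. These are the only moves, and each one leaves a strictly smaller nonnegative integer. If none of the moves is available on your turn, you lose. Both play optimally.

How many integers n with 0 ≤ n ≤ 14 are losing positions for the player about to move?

Build the W/L table. Terminal = L. A non-terminal position is W if it has a move to some L; otherwise it is L.
n=0: no move → L
n=1: can move to 0, which is L ⇒ W
n=2: can move to 0, which is L ⇒ W
n=3: can move to 0, which is L ⇒ W
n=4: moves to 2(W), 3(W); every one is W ⇒ L
n=5: can move to 0, which is L ⇒ W
n=6: can move to 4, which is L ⇒ W
n=7: can move to 0, which is L ⇒ W
n=8: moves to 6(W), 7(W); every one is W ⇒ L
n=9: can move to 8, which is L ⇒ W
n=10: can move to 8, which is L ⇒ W
n=11: can move to 0, which is L ⇒ W
n=12: moves to 9(W), 10(W), 11(W); every one is W ⇒ L
n=13: can move to 0, which is L ⇒ W
n=14: can move to 12, which is L ⇒ W
L entries with 0 ≤ n ≤ 14: n = 0, 4, 8, 12; that makes 4.

4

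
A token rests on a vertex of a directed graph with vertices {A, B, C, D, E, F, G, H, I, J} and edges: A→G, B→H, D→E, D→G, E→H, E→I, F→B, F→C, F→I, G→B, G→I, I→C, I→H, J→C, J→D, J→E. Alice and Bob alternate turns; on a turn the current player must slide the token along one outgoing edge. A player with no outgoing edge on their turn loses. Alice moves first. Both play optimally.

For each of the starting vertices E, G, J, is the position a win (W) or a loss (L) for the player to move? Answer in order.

E: W, G: L, J: W

Positions with no move are L. A position that does have a move is losing for the player to move precisely when every available move leads to a winning position for the opponent. Fill in the labels:
Every edge goes from a vertex to one that appears earlier in the order C, H, I, E, B, G, D, F, A, J, so processing vertices in that order labels each vertex after all of its successors.
C: no outgoing edge → L
H: no outgoing edge → L
I: can move to H, which is L ⇒ W
E: can move to H, which is L ⇒ W
B: can move to H, which is L ⇒ W
G: moves to B(W), I(W); every one is W ⇒ L
D: can move to G, which is L ⇒ W
F: can move to C, which is L ⇒ W
A: can move to G, which is L ⇒ W
J: can move to C, which is L ⇒ W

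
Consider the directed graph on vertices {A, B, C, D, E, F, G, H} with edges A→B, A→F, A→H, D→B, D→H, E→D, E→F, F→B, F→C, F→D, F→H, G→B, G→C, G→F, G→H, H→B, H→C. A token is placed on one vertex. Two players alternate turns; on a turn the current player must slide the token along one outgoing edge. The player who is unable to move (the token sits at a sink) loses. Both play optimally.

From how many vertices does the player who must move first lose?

3

Compute win/loss labels from the base case upward. A position with no move is L. Any other position is W if it can reach an L in one move, else L.
Every edge goes from a vertex to one that appears earlier in the order C, B, H, D, F, A, E, G, so processing vertices in that order labels each vertex after all of its successors.
C: no outgoing edge → L
B: no outgoing edge → L
H: can move to B, which is L ⇒ W
D: can move to B, which is L ⇒ W
F: can move to B, which is L ⇒ W
A: can move to B, which is L ⇒ W
E: moves to F(W), D(W); every one is W ⇒ L
G: can move to B, which is L ⇒ W
The L vertices are B, C, E; that is 3 in all.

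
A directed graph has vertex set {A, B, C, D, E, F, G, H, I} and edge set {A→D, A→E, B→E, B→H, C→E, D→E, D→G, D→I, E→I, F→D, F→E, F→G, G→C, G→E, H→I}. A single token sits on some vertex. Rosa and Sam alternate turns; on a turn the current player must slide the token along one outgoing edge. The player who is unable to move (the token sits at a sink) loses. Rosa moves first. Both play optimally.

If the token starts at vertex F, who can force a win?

Sam wins.

Compute win/loss labels from the base case upward. A position with no move is L. Any other position is W if it can reach an L in one move, else L.
Every edge goes from a vertex to one that appears earlier in the order I, E, C, G, D, H, A, B, F, so processing vertices in that order labels each vertex after all of its successors.
I: no outgoing edge → L
E: →I(L), so W
C: →E(W) only, which is W, so L
G: →C(L), so W
D: →I(L), so W
H: →I(L), so W
A: →D(W), E(W) — all W, so L
B: →H(W), E(W) — all W, so L
F: →D(W), G(W), E(W) — all W, so L
Every move from F reaches a W position, so the mover loses.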